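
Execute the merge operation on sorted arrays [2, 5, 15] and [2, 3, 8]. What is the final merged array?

Merging process:

Compare 2 vs 2: take 2 from left. Merged: [2]
Compare 5 vs 2: take 2 from right. Merged: [2, 2]
Compare 5 vs 3: take 3 from right. Merged: [2, 2, 3]
Compare 5 vs 8: take 5 from left. Merged: [2, 2, 3, 5]
Compare 15 vs 8: take 8 from right. Merged: [2, 2, 3, 5, 8]
Append remaining from left: [15]. Merged: [2, 2, 3, 5, 8, 15]

Final merged array: [2, 2, 3, 5, 8, 15]
Total comparisons: 5

The merged array is [2, 2, 3, 5, 8, 15], requiring 5 comparisons. The merge step runs in O(n) time where n is the total number of elements.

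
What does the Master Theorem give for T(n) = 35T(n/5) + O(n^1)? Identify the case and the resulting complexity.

Master Theorem for T(n) = 35T(n/5) + O(n^1):

a = 35, b = 5, c = 1
log_b(a) = log_5(35) = 2.2091

Case 1: c = 1 < log_5(35) = 2.2091
T(n) = O(n^(log_5 35))

For T(n) = 35T(n/5) + O(n^1): log_5(35) = 2.2091. This is Case 1 of the Master Theorem (c < log_b(a), work dominated by leaves), giving O(n^(log_5 35)).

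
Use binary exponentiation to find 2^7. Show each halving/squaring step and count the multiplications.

Computing 2^7 by squaring (build up from 2^1; each line after the first costs one multiplication):

2^1 = 2
2^2 = (2^1)^2 = 2^2 = 4
2^3 = 2 * 2^2 = 2 * 4 = 8
2^6 = (2^3)^2 = 8^2 = 64
2^7 = 2 * 2^6 = 2 * 64 = 128

Result: 128
Multiplications needed: 4 (4 lines after 2^1)

2^7 = 128. Using exponentiation by squaring, this requires 4 multiplications. The key idea: if the exponent is even, square the half-power; if odd, multiply by the base once.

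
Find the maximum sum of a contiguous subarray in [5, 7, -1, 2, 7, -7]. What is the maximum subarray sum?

Using Kadane's algorithm on [5, 7, -1, 2, 7, -7]:

Scanning through the array:
Position 1 (value 7): max_ending_here = 12, max_so_far = 12
Position 2 (value -1): max_ending_here = 11, max_so_far = 12
Position 3 (value 2): max_ending_here = 13, max_so_far = 13
Position 4 (value 7): max_ending_here = 20, max_so_far = 20
Position 5 (value -7): max_ending_here = 13, max_so_far = 20

Maximum subarray: [5, 7, -1, 2, 7]
Maximum sum: 20

The maximum subarray is [5, 7, -1, 2, 7] with sum 20. This subarray runs from index 0 to index 4.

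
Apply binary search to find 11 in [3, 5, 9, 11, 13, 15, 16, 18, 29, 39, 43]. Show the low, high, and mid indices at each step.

Binary search for 11 in [3, 5, 9, 11, 13, 15, 16, 18, 29, 39, 43]:

lo=0, hi=10, mid=5, arr[mid]=15 -> 15 > 11, search left half
lo=0, hi=4, mid=2, arr[mid]=9 -> 9 < 11, search right half
lo=3, hi=4, mid=3, arr[mid]=11 -> Found target at index 3!

Binary search finds 11 at index 3 after 3 comparisons. The search repeatedly halves the search space by comparing with the middle element.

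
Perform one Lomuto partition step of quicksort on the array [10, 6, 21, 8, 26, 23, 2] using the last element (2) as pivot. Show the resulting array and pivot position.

Lomuto partition with pivot = 2:

Initial array: [10, 6, 21, 8, 26, 23, 2]

arr[0]=10 > 2: no swap
arr[1]=6 > 2: no swap
arr[2]=21 > 2: no swap
arr[3]=8 > 2: no swap
arr[4]=26 > 2: no swap
arr[5]=23 > 2: no swap

Place pivot at position 0: [2, 6, 21, 8, 26, 23, 10]
Pivot position: 0

After partitioning with pivot 2, the array becomes [2, 6, 21, 8, 26, 23, 10]. The pivot is placed at index 0. All elements to the left of the pivot are <= 2, and all elements to the right are > 2.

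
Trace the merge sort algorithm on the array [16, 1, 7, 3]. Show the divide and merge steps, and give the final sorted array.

Merge sort trace:

Split: [16, 1, 7, 3] -> [16, 1] and [7, 3]
  Split: [16, 1] -> [16] and [1]
  Merge: [16] + [1] -> [1, 16]
  Split: [7, 3] -> [7] and [3]
  Merge: [7] + [3] -> [3, 7]
Merge: [1, 16] + [3, 7] -> [1, 3, 7, 16]

Final sorted array: [1, 3, 7, 16]

The merge sort proceeds by recursively splitting the array and merging sorted halves.
After all merges, the sorted array is [1, 3, 7, 16].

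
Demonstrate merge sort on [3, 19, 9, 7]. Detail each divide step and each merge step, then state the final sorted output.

Merge sort trace:

Split: [3, 19, 9, 7] -> [3, 19] and [9, 7]
  Split: [3, 19] -> [3] and [19]
  Merge: [3] + [19] -> [3, 19]
  Split: [9, 7] -> [9] and [7]
  Merge: [9] + [7] -> [7, 9]
Merge: [3, 19] + [7, 9] -> [3, 7, 9, 19]

Final sorted array: [3, 7, 9, 19]

The merge sort proceeds by recursively splitting the array and merging sorted halves.
After all merges, the sorted array is [3, 7, 9, 19].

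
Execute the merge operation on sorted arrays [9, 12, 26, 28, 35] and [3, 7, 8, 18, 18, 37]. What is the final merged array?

Merging process:

Compare 9 vs 3: take 3 from right. Merged: [3]
Compare 9 vs 7: take 7 from right. Merged: [3, 7]
Compare 9 vs 8: take 8 from right. Merged: [3, 7, 8]
Compare 9 vs 18: take 9 from left. Merged: [3, 7, 8, 9]
Compare 12 vs 18: take 12 from left. Merged: [3, 7, 8, 9, 12]
Compare 26 vs 18: take 18 from right. Merged: [3, 7, 8, 9, 12, 18]
Compare 26 vs 18: take 18 from right. Merged: [3, 7, 8, 9, 12, 18, 18]
Compare 26 vs 37: take 26 from left. Merged: [3, 7, 8, 9, 12, 18, 18, 26]
Compare 28 vs 37: take 28 from left. Merged: [3, 7, 8, 9, 12, 18, 18, 26, 28]
Compare 35 vs 37: take 35 from left. Merged: [3, 7, 8, 9, 12, 18, 18, 26, 28, 35]
Append remaining from right: [37]. Merged: [3, 7, 8, 9, 12, 18, 18, 26, 28, 35, 37]

Final merged array: [3, 7, 8, 9, 12, 18, 18, 26, 28, 35, 37]
Total comparisons: 10

The merged array is [3, 7, 8, 9, 12, 18, 18, 26, 28, 35, 37], requiring 10 comparisons. The merge step runs in O(n) time where n is the total number of elements.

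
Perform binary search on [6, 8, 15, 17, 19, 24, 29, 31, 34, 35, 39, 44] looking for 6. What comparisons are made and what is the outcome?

Binary search for 6 in [6, 8, 15, 17, 19, 24, 29, 31, 34, 35, 39, 44]:

lo=0, hi=11, mid=5, arr[mid]=24 -> 24 > 6, search left half
lo=0, hi=4, mid=2, arr[mid]=15 -> 15 > 6, search left half
lo=0, hi=1, mid=0, arr[mid]=6 -> Found target at index 0!

Binary search finds 6 at index 0 after 3 comparisons. The search repeatedly halves the search space by comparing with the middle element.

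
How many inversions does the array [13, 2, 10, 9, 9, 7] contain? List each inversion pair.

Finding inversions in [13, 2, 10, 9, 9, 7]:

(0, 1): arr[0]=13 > arr[1]=2
(0, 2): arr[0]=13 > arr[2]=10
(0, 3): arr[0]=13 > arr[3]=9
(0, 4): arr[0]=13 > arr[4]=9
(0, 5): arr[0]=13 > arr[5]=7
(2, 3): arr[2]=10 > arr[3]=9
(2, 4): arr[2]=10 > arr[4]=9
(2, 5): arr[2]=10 > arr[5]=7
(3, 5): arr[3]=9 > arr[5]=7
(4, 5): arr[4]=9 > arr[5]=7

Total inversions: 10

The array has 10 inversion(s): (0,1), (0,2), (0,3), (0,4), (0,5), (2,3), (2,4), (2,5), (3,5), (4,5). Each pair (i,j) satisfies i < j and arr[i] > arr[j].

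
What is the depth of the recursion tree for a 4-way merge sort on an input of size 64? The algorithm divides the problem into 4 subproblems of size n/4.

For divide and conquer with division factor 4:

Problem sizes at each level:
Level 0: 64
Level 1: 16
Level 2: 4
Level 3: 1

The root is level 0 and the size-1 base case is level 3 (the tree spans levels 0 through 3, i.e. 4 levels counting the root), so the depth is the number of divisions: log_4(64) = 3

The recursion tree depth is log_4(64) = 3. At each level, the problem size is divided by 4, so it takes 3 divisions to reduce to a base case of size 1. The algorithm makes 4 recursive calls at each level.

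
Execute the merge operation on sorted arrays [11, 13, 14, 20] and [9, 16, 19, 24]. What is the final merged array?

Merging process:

Compare 11 vs 9: take 9 from right. Merged: [9]
Compare 11 vs 16: take 11 from left. Merged: [9, 11]
Compare 13 vs 16: take 13 from left. Merged: [9, 11, 13]
Compare 14 vs 16: take 14 from left. Merged: [9, 11, 13, 14]
Compare 20 vs 16: take 16 from right. Merged: [9, 11, 13, 14, 16]
Compare 20 vs 19: take 19 from right. Merged: [9, 11, 13, 14, 16, 19]
Compare 20 vs 24: take 20 from left. Merged: [9, 11, 13, 14, 16, 19, 20]
Append remaining from right: [24]. Merged: [9, 11, 13, 14, 16, 19, 20, 24]

Final merged array: [9, 11, 13, 14, 16, 19, 20, 24]
Total comparisons: 7

The merged array is [9, 11, 13, 14, 16, 19, 20, 24], requiring 7 comparisons. The merge step runs in O(n) time where n is the total number of elements.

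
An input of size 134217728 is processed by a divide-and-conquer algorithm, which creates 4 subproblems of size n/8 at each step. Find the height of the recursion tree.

For divide and conquer with division factor 8:

Problem sizes at each level:
Level 0: 134217728
Level 1: 16777216
Level 2: 2097152
Level 3: 262144
Level 4: 32768
Level 5: 4096
Level 6: 512
Level 7: 64
Level 8: 8
Level 9: 1

The root is level 0 and the size-1 base case is level 9 (the tree spans levels 0 through 9, i.e. 10 levels counting the root), so the depth is the number of divisions: log_8(134217728) = 9

The recursion tree depth is log_8(134217728) = 9. At each level, the problem size is divided by 8, so it takes 9 divisions to reduce to a base case of size 1. The algorithm makes 4 recursive calls at each level.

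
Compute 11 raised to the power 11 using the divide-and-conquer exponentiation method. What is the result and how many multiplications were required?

Computing 11^11 by squaring (build up from 11^1; each line after the first costs one multiplication):

11^1 = 11
11^2 = (11^1)^2 = 11^2 = 121
11^4 = (11^2)^2 = 121^2 = 14641
11^5 = 11 * 11^4 = 11 * 14641 = 161051
11^10 = (11^5)^2 = 161051^2 = 25937424601
11^11 = 11 * 11^10 = 11 * 25937424601 = 285311670611

Result: 285311670611
Multiplications needed: 5 (5 lines after 11^1)

11^11 = 285311670611. Using exponentiation by squaring, this requires 5 multiplications. The key idea: if the exponent is even, square the half-power; if odd, multiply by the base once.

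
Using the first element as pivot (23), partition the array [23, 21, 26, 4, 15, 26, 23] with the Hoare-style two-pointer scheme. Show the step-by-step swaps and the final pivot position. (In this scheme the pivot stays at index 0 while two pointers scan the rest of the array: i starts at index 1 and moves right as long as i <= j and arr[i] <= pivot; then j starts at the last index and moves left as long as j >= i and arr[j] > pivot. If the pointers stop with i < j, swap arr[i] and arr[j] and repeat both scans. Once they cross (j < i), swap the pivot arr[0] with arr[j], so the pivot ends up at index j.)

Hoare-style two-pointer partition with pivot = 23:

Initial array: [23, 21, 26, 4, 15, 26, 23]

Pointers start at i = 1, j = 6.
i stops at index 2 (arr[2]=26 > 23), j stops at index 6 (arr[6]=23 <= 23): swap arr[2] and arr[6], array becomes [23, 21, 23, 4, 15, 26, 26]
i ends at 5, j ends at 4: the pointers have crossed (j < i), so scanning stops.

Swap pivot arr[0] with arr[4] to place pivot at position 4: [15, 21, 23, 4, 23, 26, 26]
Pivot position: 4

After partitioning with pivot 23, the array becomes [15, 21, 23, 4, 23, 26, 26]. The pivot is placed at index 4. All elements to the left of the pivot are <= 23, and all elements to the right are > 23.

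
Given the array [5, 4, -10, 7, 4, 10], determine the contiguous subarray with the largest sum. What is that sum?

Using Kadane's algorithm on [5, 4, -10, 7, 4, 10]:

Scanning through the array:
Position 1 (value 4): max_ending_here = 9, max_so_far = 9
Position 2 (value -10): max_ending_here = -1, max_so_far = 9
Position 3 (value 7): max_ending_here = 7, max_so_far = 9
Position 4 (value 4): max_ending_here = 11, max_so_far = 11
Position 5 (value 10): max_ending_here = 21, max_so_far = 21

Maximum subarray: [7, 4, 10]
Maximum sum: 21

The maximum subarray is [7, 4, 10] with sum 21. This subarray runs from index 3 to index 5.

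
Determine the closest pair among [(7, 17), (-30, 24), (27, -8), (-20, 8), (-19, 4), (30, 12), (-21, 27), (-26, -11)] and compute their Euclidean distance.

Computing all pairwise distances among 8 points:

d((7, 17), (-30, 24)) = 37.6563
d((7, 17), (27, -8)) = 32.0156
d((7, 17), (-20, 8)) = 28.4605
d((7, 17), (-19, 4)) = 29.0689
d((7, 17), (30, 12)) = 23.5372
d((7, 17), (-21, 27)) = 29.7321
d((7, 17), (-26, -11)) = 43.2782
d((-30, 24), (27, -8)) = 65.3682
d((-30, 24), (-20, 8)) = 18.868
d((-30, 24), (-19, 4)) = 22.8254
d((-30, 24), (30, 12)) = 61.1882
d((-30, 24), (-21, 27)) = 9.4868
d((-30, 24), (-26, -11)) = 35.2278
d((27, -8), (-20, 8)) = 49.6488
d((27, -8), (-19, 4)) = 47.5395
d((27, -8), (30, 12)) = 20.2237
d((27, -8), (-21, 27)) = 59.4054
d((27, -8), (-26, -11)) = 53.0848
d((-20, 8), (-19, 4)) = 4.1231 <-- minimum
d((-20, 8), (30, 12)) = 50.1597
d((-20, 8), (-21, 27)) = 19.0263
d((-20, 8), (-26, -11)) = 19.9249
d((-19, 4), (30, 12)) = 49.6488
d((-19, 4), (-21, 27)) = 23.0868
d((-19, 4), (-26, -11)) = 16.5529
d((30, 12), (-21, 27)) = 53.1601
d((30, 12), (-26, -11)) = 60.5392
d((-21, 27), (-26, -11)) = 38.3275

Closest pair: (-20, 8) and (-19, 4) with distance 4.1231

The closest pair is (-20, 8) and (-19, 4) with Euclidean distance 4.1231. For 8 points, brute-force pairwise comparison is shown above. For large n, the divide-and-conquer algorithm (sort by x, recurse on halves, check the dividing strip) achieves O(n log n).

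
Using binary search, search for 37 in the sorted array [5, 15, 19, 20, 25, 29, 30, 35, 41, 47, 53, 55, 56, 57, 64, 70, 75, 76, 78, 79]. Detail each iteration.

Binary search for 37 in [5, 15, 19, 20, 25, 29, 30, 35, 41, 47, 53, 55, 56, 57, 64, 70, 75, 76, 78, 79]:

lo=0, hi=19, mid=9, arr[mid]=47 -> 47 > 37, search left half
lo=0, hi=8, mid=4, arr[mid]=25 -> 25 < 37, search right half
lo=5, hi=8, mid=6, arr[mid]=30 -> 30 < 37, search right half
lo=7, hi=8, mid=7, arr[mid]=35 -> 35 < 37, search right half
lo=8, hi=8, mid=8, arr[mid]=41 -> 41 > 37, search left half
lo=8 > hi=7, target 37 not found

Binary search determines that 37 is not in the array after 5 comparisons. The search space was exhausted without finding the target.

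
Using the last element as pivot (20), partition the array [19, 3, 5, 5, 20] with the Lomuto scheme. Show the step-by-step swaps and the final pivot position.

Lomuto partition with pivot = 20:

Initial array: [19, 3, 5, 5, 20]

arr[0]=19 <= 20: swap with position 0, array becomes [19, 3, 5, 5, 20]
arr[1]=3 <= 20: swap with position 1, array becomes [19, 3, 5, 5, 20]
arr[2]=5 <= 20: swap with position 2, array becomes [19, 3, 5, 5, 20]
arr[3]=5 <= 20: swap with position 3, array becomes [19, 3, 5, 5, 20]

Place pivot at position 4: [19, 3, 5, 5, 20]
Pivot position: 4

After partitioning with pivot 20, the array becomes [19, 3, 5, 5, 20]. The pivot is placed at index 4. All elements to the left of the pivot are <= 20, and all elements to the right are > 20.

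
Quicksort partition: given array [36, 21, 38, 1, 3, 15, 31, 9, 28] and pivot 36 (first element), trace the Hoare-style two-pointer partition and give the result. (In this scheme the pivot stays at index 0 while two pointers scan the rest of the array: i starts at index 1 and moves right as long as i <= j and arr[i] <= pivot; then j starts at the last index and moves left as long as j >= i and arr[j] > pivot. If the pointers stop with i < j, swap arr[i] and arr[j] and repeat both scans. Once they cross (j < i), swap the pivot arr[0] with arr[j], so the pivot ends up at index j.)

Hoare-style two-pointer partition with pivot = 36:

Initial array: [36, 21, 38, 1, 3, 15, 31, 9, 28]

Pointers start at i = 1, j = 8.
i stops at index 2 (arr[2]=38 > 36), j stops at index 8 (arr[8]=28 <= 36): swap arr[2] and arr[8], array becomes [36, 21, 28, 1, 3, 15, 31, 9, 38]
i ends at 8, j ends at 7: the pointers have crossed (j < i), so scanning stops.

Swap pivot arr[0] with arr[7] to place pivot at position 7: [9, 21, 28, 1, 3, 15, 31, 36, 38]
Pivot position: 7

After partitioning with pivot 36, the array becomes [9, 21, 28, 1, 3, 15, 31, 36, 38]. The pivot is placed at index 7. All elements to the left of the pivot are <= 36, and all elements to the right are > 36.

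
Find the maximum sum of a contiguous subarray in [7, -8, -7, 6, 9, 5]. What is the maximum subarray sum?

Using Kadane's algorithm on [7, -8, -7, 6, 9, 5]:

Scanning through the array:
Position 1 (value -8): max_ending_here = -1, max_so_far = 7
Position 2 (value -7): max_ending_here = -7, max_so_far = 7
Position 3 (value 6): max_ending_here = 6, max_so_far = 7
Position 4 (value 9): max_ending_here = 15, max_so_far = 15
Position 5 (value 5): max_ending_here = 20, max_so_far = 20

Maximum subarray: [6, 9, 5]
Maximum sum: 20

The maximum subarray is [6, 9, 5] with sum 20. This subarray runs from index 3 to index 5.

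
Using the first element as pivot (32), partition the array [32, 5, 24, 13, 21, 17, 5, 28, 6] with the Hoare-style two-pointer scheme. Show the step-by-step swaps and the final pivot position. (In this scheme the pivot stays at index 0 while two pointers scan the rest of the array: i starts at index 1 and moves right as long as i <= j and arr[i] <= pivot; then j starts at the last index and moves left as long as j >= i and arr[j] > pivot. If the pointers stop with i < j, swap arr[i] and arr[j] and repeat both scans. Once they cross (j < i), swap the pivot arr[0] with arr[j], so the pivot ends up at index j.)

Hoare-style two-pointer partition with pivot = 32:

Initial array: [32, 5, 24, 13, 21, 17, 5, 28, 6]

Pointers start at i = 1, j = 8.
i ends at 9, j ends at 8: the pointers have crossed (j < i), so scanning stops.

Swap pivot arr[0] with arr[8] to place pivot at position 8: [6, 5, 24, 13, 21, 17, 5, 28, 32]
Pivot position: 8

After partitioning with pivot 32, the array becomes [6, 5, 24, 13, 21, 17, 5, 28, 32]. The pivot is placed at index 8. All elements to the left of the pivot are <= 32, and all elements to the right are > 32.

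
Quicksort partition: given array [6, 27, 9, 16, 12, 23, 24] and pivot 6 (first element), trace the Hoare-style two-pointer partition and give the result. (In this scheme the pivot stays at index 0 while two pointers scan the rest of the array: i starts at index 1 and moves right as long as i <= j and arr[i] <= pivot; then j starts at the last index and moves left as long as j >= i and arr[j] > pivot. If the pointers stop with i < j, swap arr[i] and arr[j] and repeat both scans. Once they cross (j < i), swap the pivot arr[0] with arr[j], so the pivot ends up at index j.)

Hoare-style two-pointer partition with pivot = 6:

Initial array: [6, 27, 9, 16, 12, 23, 24]

Pointers start at i = 1, j = 6.
i ends at 1, j ends at 0: the pointers have crossed (j < i), so scanning stops.

j = 0, so swapping arr[0] with arr[j] leaves the pivot at position 0: [6, 27, 9, 16, 12, 23, 24]
Pivot position: 0

After partitioning with pivot 6, the array becomes [6, 27, 9, 16, 12, 23, 24]. The pivot is placed at index 0. All elements to the left of the pivot are <= 6, and all elements to the right are > 6.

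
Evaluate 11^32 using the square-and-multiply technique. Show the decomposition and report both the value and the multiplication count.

Computing 11^32 by squaring (build up from 11^1; each line after the first costs one multiplication):

11^1 = 11
11^2 = (11^1)^2 = 11^2 = 121
11^4 = (11^2)^2 = 121^2 = 14641
11^8 = (11^4)^2 = 14641^2 = 214358881
11^16 = (11^8)^2 = 214358881^2 = 45949729863572161
11^32 = (11^16)^2 = 45949729863572161^2 = 2111377674535255285545615254209921

Result: 2111377674535255285545615254209921
Multiplications needed: 5 (5 lines after 11^1)

11^32 = 2111377674535255285545615254209921. Using exponentiation by squaring, this requires 5 multiplications. The key idea: if the exponent is even, square the half-power; if odd, multiply by the base once.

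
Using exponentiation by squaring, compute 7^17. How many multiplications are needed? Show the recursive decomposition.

Computing 7^17 by squaring (build up from 7^1; each line after the first costs one multiplication):

7^1 = 7
7^2 = (7^1)^2 = 7^2 = 49
7^4 = (7^2)^2 = 49^2 = 2401
7^8 = (7^4)^2 = 2401^2 = 5764801
7^16 = (7^8)^2 = 5764801^2 = 33232930569601
7^17 = 7 * 7^16 = 7 * 33232930569601 = 232630513987207

Result: 232630513987207
Multiplications needed: 5 (5 lines after 7^1)

7^17 = 232630513987207. Using exponentiation by squaring, this requires 5 multiplications. The key idea: if the exponent is even, square the half-power; if odd, multiply by the base once.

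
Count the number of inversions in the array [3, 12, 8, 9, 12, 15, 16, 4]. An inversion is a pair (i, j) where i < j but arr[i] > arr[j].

Finding inversions in [3, 12, 8, 9, 12, 15, 16, 4]:

(1, 2): arr[1]=12 > arr[2]=8
(1, 3): arr[1]=12 > arr[3]=9
(1, 7): arr[1]=12 > arr[7]=4
(2, 7): arr[2]=8 > arr[7]=4
(3, 7): arr[3]=9 > arr[7]=4
(4, 7): arr[4]=12 > arr[7]=4
(5, 7): arr[5]=15 > arr[7]=4
(6, 7): arr[6]=16 > arr[7]=4

Total inversions: 8

The array has 8 inversion(s): (1,2), (1,3), (1,7), (2,7), (3,7), (4,7), (5,7), (6,7). Each pair (i,j) satisfies i < j and arr[i] > arr[j].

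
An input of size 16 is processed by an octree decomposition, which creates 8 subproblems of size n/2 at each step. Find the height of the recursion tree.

For divide and conquer with division factor 2:

Problem sizes at each level:
Level 0: 16
Level 1: 8
Level 2: 4
Level 3: 2
Level 4: 1

The root is level 0 and the size-1 base case is level 4 (the tree spans levels 0 through 4, i.e. 5 levels counting the root), so the depth is the number of divisions: log_2(16) = 4

The recursion tree depth is log_2(16) = 4. At each level, the problem size is divided by 2, so it takes 4 divisions to reduce to a base case of size 1. The algorithm makes 8 recursive calls at each level.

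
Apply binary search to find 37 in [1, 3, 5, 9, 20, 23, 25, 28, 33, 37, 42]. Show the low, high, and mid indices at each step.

Binary search for 37 in [1, 3, 5, 9, 20, 23, 25, 28, 33, 37, 42]:

lo=0, hi=10, mid=5, arr[mid]=23 -> 23 < 37, search right half
lo=6, hi=10, mid=8, arr[mid]=33 -> 33 < 37, search right half
lo=9, hi=10, mid=9, arr[mid]=37 -> Found target at index 9!

Binary search finds 37 at index 9 after 3 comparisons. The search repeatedly halves the search space by comparing with the middle element.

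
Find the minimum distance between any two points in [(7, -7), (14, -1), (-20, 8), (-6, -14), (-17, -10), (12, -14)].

Computing all pairwise distances among 6 points:

d((7, -7), (14, -1)) = 9.2195
d((7, -7), (-20, 8)) = 30.8869
d((7, -7), (-6, -14)) = 14.7648
d((7, -7), (-17, -10)) = 24.1868
d((7, -7), (12, -14)) = 8.6023 <-- minimum
d((14, -1), (-20, 8)) = 35.171
d((14, -1), (-6, -14)) = 23.8537
d((14, -1), (-17, -10)) = 32.28
d((14, -1), (12, -14)) = 13.1529
d((-20, 8), (-6, -14)) = 26.0768
d((-20, 8), (-17, -10)) = 18.2483
d((-20, 8), (12, -14)) = 38.833
d((-6, -14), (-17, -10)) = 11.7047
d((-6, -14), (12, -14)) = 18.0
d((-17, -10), (12, -14)) = 29.2746

Closest pair: (7, -7) and (12, -14) with distance 8.6023

The closest pair is (7, -7) and (12, -14) with Euclidean distance 8.6023. For 6 points, brute-force pairwise comparison is shown above. For large n, the divide-and-conquer algorithm (sort by x, recurse on halves, check the dividing strip) achieves O(n log n).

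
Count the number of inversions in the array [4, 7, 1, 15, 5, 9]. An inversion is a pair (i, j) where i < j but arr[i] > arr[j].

Finding inversions in [4, 7, 1, 15, 5, 9]:

(0, 2): arr[0]=4 > arr[2]=1
(1, 2): arr[1]=7 > arr[2]=1
(1, 4): arr[1]=7 > arr[4]=5
(3, 4): arr[3]=15 > arr[4]=5
(3, 5): arr[3]=15 > arr[5]=9

Total inversions: 5

The array has 5 inversion(s): (0,2), (1,2), (1,4), (3,4), (3,5). Each pair (i,j) satisfies i < j and arr[i] > arr[j].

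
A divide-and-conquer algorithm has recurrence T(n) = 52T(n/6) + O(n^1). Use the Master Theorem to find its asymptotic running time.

Master Theorem for T(n) = 52T(n/6) + O(n^1):

a = 52, b = 6, c = 1
log_b(a) = log_6(52) = 2.2052

Case 1: c = 1 < log_6(52) = 2.2052
T(n) = O(n^(log_6 52))

For T(n) = 52T(n/6) + O(n^1): log_6(52) = 2.2052. This is Case 1 of the Master Theorem (c < log_b(a), work dominated by leaves), giving O(n^(log_6 52)).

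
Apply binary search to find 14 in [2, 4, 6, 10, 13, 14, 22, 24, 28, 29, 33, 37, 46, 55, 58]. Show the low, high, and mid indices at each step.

Binary search for 14 in [2, 4, 6, 10, 13, 14, 22, 24, 28, 29, 33, 37, 46, 55, 58]:

lo=0, hi=14, mid=7, arr[mid]=24 -> 24 > 14, search left half
lo=0, hi=6, mid=3, arr[mid]=10 -> 10 < 14, search right half
lo=4, hi=6, mid=5, arr[mid]=14 -> Found target at index 5!

Binary search finds 14 at index 5 after 3 comparisons. The search repeatedly halves the search space by comparing with the middle element.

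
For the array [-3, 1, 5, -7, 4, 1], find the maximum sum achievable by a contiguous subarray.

Using Kadane's algorithm on [-3, 1, 5, -7, 4, 1]:

Scanning through the array:
Position 1 (value 1): max_ending_here = 1, max_so_far = 1
Position 2 (value 5): max_ending_here = 6, max_so_far = 6
Position 3 (value -7): max_ending_here = -1, max_so_far = 6
Position 4 (value 4): max_ending_here = 4, max_so_far = 6
Position 5 (value 1): max_ending_here = 5, max_so_far = 6

Maximum subarray: [1, 5]
Maximum sum: 6

The maximum subarray is [1, 5] with sum 6. This subarray runs from index 1 to index 2.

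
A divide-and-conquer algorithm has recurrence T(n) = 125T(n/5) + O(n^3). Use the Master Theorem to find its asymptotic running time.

Master Theorem for T(n) = 125T(n/5) + O(n^3):

a = 125, b = 5, c = 3
log_b(a) = log_5(125) = 3.0000

Case 2: c = 3 = log_5(125) = 3.0000
T(n) = O(n^3 log n) = O(n^3 log n)

For T(n) = 125T(n/5) + O(n^3): log_5(125) = 3.0000. This is Case 2 of the Master Theorem (c = log_b(a), equal work at all levels), giving O(n^3 log n).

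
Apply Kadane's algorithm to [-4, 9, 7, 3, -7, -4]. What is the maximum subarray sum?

Using Kadane's algorithm on [-4, 9, 7, 3, -7, -4]:

Scanning through the array:
Position 1 (value 9): max_ending_here = 9, max_so_far = 9
Position 2 (value 7): max_ending_here = 16, max_so_far = 16
Position 3 (value 3): max_ending_here = 19, max_so_far = 19
Position 4 (value -7): max_ending_here = 12, max_so_far = 19
Position 5 (value -4): max_ending_here = 8, max_so_far = 19

Maximum subarray: [9, 7, 3]
Maximum sum: 19

The maximum subarray is [9, 7, 3] with sum 19. This subarray runs from index 1 to index 3.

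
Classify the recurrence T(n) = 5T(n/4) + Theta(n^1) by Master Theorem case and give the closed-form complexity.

Master Theorem for T(n) = 5T(n/4) + O(n^1):

a = 5, b = 4, c = 1
log_b(a) = log_4(5) = 1.1610

Case 1: c = 1 < log_4(5) = 1.1610
T(n) = O(n^(log_4 5))

For T(n) = 5T(n/4) + O(n^1): log_4(5) = 1.1610. This is Case 1 of the Master Theorem (c < log_b(a), work dominated by leaves), giving O(n^(log_4 5)).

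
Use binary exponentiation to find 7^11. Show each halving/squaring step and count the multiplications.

Computing 7^11 by squaring (build up from 7^1; each line after the first costs one multiplication):

7^1 = 7
7^2 = (7^1)^2 = 7^2 = 49
7^4 = (7^2)^2 = 49^2 = 2401
7^5 = 7 * 7^4 = 7 * 2401 = 16807
7^10 = (7^5)^2 = 16807^2 = 282475249
7^11 = 7 * 7^10 = 7 * 282475249 = 1977326743

Result: 1977326743
Multiplications needed: 5 (5 lines after 7^1)

7^11 = 1977326743. Using exponentiation by squaring, this requires 5 multiplications. The key idea: if the exponent is even, square the half-power; if odd, multiply by the base once.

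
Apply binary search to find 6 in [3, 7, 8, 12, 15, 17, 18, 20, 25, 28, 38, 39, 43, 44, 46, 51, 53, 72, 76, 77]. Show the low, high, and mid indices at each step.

Binary search for 6 in [3, 7, 8, 12, 15, 17, 18, 20, 25, 28, 38, 39, 43, 44, 46, 51, 53, 72, 76, 77]:

lo=0, hi=19, mid=9, arr[mid]=28 -> 28 > 6, search left half
lo=0, hi=8, mid=4, arr[mid]=15 -> 15 > 6, search left half
lo=0, hi=3, mid=1, arr[mid]=7 -> 7 > 6, search left half
lo=0, hi=0, mid=0, arr[mid]=3 -> 3 < 6, search right half
lo=1 > hi=0, target 6 not found

Binary search determines that 6 is not in the array after 4 comparisons. The search space was exhausted without finding the target.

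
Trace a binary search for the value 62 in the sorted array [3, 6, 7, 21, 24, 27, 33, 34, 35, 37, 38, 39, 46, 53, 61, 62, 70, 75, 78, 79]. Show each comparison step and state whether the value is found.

Binary search for 62 in [3, 6, 7, 21, 24, 27, 33, 34, 35, 37, 38, 39, 46, 53, 61, 62, 70, 75, 78, 79]:

lo=0, hi=19, mid=9, arr[mid]=37 -> 37 < 62, search right half
lo=10, hi=19, mid=14, arr[mid]=61 -> 61 < 62, search right half
lo=15, hi=19, mid=17, arr[mid]=75 -> 75 > 62, search left half
lo=15, hi=16, mid=15, arr[mid]=62 -> Found target at index 15!

Binary search finds 62 at index 15 after 4 comparisons. The search repeatedly halves the search space by comparing with the middle element.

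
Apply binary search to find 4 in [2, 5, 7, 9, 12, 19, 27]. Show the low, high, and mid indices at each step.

Binary search for 4 in [2, 5, 7, 9, 12, 19, 27]:

lo=0, hi=6, mid=3, arr[mid]=9 -> 9 > 4, search left half
lo=0, hi=2, mid=1, arr[mid]=5 -> 5 > 4, search left half
lo=0, hi=0, mid=0, arr[mid]=2 -> 2 < 4, search right half
lo=1 > hi=0, target 4 not found

Binary search determines that 4 is not in the array after 3 comparisons. The search space was exhausted without finding the target.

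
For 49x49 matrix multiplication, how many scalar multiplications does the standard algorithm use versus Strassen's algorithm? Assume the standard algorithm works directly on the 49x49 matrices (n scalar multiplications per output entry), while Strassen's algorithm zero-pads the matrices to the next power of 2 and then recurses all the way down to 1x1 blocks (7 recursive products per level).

Matrix multiplication for 49x49 matrices:

Strassen's algorithm requires power-of-2 dimensions. Pad 49x49 to 64x64 (next power of 2).

Standard algorithm: 49^3 = 117649 multiplications
Strassen's algorithm: 7^(log2(64)) = 7^6 = 117649 multiplications
Savings: 117649 - 117649 = 0 multiplications

Standard: 117649 multiplications (49^3). Strassen: 117649 multiplications (7^6, after padding to 64x64). Strassen reduces 8 recursive multiplications to 7 at each level.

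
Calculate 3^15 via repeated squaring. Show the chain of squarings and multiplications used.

Computing 3^15 by squaring (build up from 3^1; each line after the first costs one multiplication):

3^1 = 3
3^2 = (3^1)^2 = 3^2 = 9
3^3 = 3 * 3^2 = 3 * 9 = 27
3^6 = (3^3)^2 = 27^2 = 729
3^7 = 3 * 3^6 = 3 * 729 = 2187
3^14 = (3^7)^2 = 2187^2 = 4782969
3^15 = 3 * 3^14 = 3 * 4782969 = 14348907

Result: 14348907
Multiplications needed: 6 (6 lines after 3^1)

3^15 = 14348907. Using exponentiation by squaring, this requires 6 multiplications. The key idea: if the exponent is even, square the half-power; if odd, multiply by the base once.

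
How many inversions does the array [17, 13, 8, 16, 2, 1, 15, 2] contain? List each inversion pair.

Finding inversions in [17, 13, 8, 16, 2, 1, 15, 2]:

(0, 1): arr[0]=17 > arr[1]=13
(0, 2): arr[0]=17 > arr[2]=8
(0, 3): arr[0]=17 > arr[3]=16
(0, 4): arr[0]=17 > arr[4]=2
(0, 5): arr[0]=17 > arr[5]=1
(0, 6): arr[0]=17 > arr[6]=15
(0, 7): arr[0]=17 > arr[7]=2
(1, 2): arr[1]=13 > arr[2]=8
(1, 4): arr[1]=13 > arr[4]=2
(1, 5): arr[1]=13 > arr[5]=1
(1, 7): arr[1]=13 > arr[7]=2
(2, 4): arr[2]=8 > arr[4]=2
(2, 5): arr[2]=8 > arr[5]=1
(2, 7): arr[2]=8 > arr[7]=2
(3, 4): arr[3]=16 > arr[4]=2
(3, 5): arr[3]=16 > arr[5]=1
(3, 6): arr[3]=16 > arr[6]=15
(3, 7): arr[3]=16 > arr[7]=2
(4, 5): arr[4]=2 > arr[5]=1
(6, 7): arr[6]=15 > arr[7]=2

Total inversions: 20

The array has 20 inversion(s): (0,1), (0,2), (0,3), (0,4), (0,5), (0,6), (0,7), (1,2), (1,4), (1,5), (1,7), (2,4), (2,5), (2,7), (3,4), (3,5), (3,6), (3,7), (4,5), (6,7). Each pair (i,j) satisfies i < j and arr[i] > arr[j].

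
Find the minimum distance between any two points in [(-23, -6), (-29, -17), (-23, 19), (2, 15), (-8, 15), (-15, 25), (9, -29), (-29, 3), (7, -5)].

Computing all pairwise distances among 9 points:

d((-23, -6), (-29, -17)) = 12.53
d((-23, -6), (-23, 19)) = 25.0
d((-23, -6), (2, 15)) = 32.6497
d((-23, -6), (-8, 15)) = 25.807
d((-23, -6), (-15, 25)) = 32.0156
d((-23, -6), (9, -29)) = 39.4081
d((-23, -6), (-29, 3)) = 10.8167
d((-23, -6), (7, -5)) = 30.0167
d((-29, -17), (-23, 19)) = 36.4966
d((-29, -17), (2, 15)) = 44.5533
d((-29, -17), (-8, 15)) = 38.2753
d((-29, -17), (-15, 25)) = 44.2719
d((-29, -17), (9, -29)) = 39.8497
d((-29, -17), (-29, 3)) = 20.0
d((-29, -17), (7, -5)) = 37.9473
d((-23, 19), (2, 15)) = 25.318
d((-23, 19), (-8, 15)) = 15.5242
d((-23, 19), (-15, 25)) = 10.0 <-- minimum
d((-23, 19), (9, -29)) = 57.6888
d((-23, 19), (-29, 3)) = 17.088
d((-23, 19), (7, -5)) = 38.4187
d((2, 15), (-8, 15)) = 10.0 <-- minimum
d((2, 15), (-15, 25)) = 19.7231
d((2, 15), (9, -29)) = 44.5533
d((2, 15), (-29, 3)) = 33.2415
d((2, 15), (7, -5)) = 20.6155
d((-8, 15), (-15, 25)) = 12.2066
d((-8, 15), (9, -29)) = 47.1699
d((-8, 15), (-29, 3)) = 24.1868
d((-8, 15), (7, -5)) = 25.0
d((-15, 25), (9, -29)) = 59.0931
d((-15, 25), (-29, 3)) = 26.0768
d((-15, 25), (7, -5)) = 37.2022
d((9, -29), (-29, 3)) = 49.679
d((9, -29), (7, -5)) = 24.0832
d((-29, 3), (7, -5)) = 36.8782

Minimum distance: 10.0 (tie among 2 pairs: (-23, 19) and (-15, 25); (2, 15) and (-8, 15))

The minimum Euclidean distance is 10.0. There is a tie: 2 pairs achieve this minimum — (-23, 19) and (-15, 25); (2, 15) and (-8, 15). Any of these is a valid closest pair. For 9 points, brute-force pairwise comparison is shown above. For large n, the divide-and-conquer algorithm (sort by x, recurse on halves, check the dividing strip) achieves O(n log n).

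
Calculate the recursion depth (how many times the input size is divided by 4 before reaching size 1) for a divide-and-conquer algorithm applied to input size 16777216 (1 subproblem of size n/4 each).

For divide and conquer with division factor 4:

Problem sizes at each level:
Level 0: 16777216
Level 1: 4194304
Level 2: 1048576
Level 3: 262144
Level 4: 65536
Level 5: 16384
Level 6: 4096
Level 7: 1024
Level 8: 256
Level 9: 64
Level 10: 16
Level 11: 4
Level 12: 1

The root is level 0 and the size-1 base case is level 12 (the tree spans levels 0 through 12, i.e. 13 levels counting the root), so the depth is the number of divisions: log_4(16777216) = 12

The recursion tree depth is log_4(16777216) = 12. At each level, the problem size is divided by 4, so it takes 12 divisions to reduce to a base case of size 1. The algorithm makes 1 recursive call at each level.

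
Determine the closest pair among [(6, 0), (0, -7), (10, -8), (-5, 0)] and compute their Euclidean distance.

Computing all pairwise distances among 4 points:

d((6, 0), (0, -7)) = 9.2195
d((6, 0), (10, -8)) = 8.9443
d((6, 0), (-5, 0)) = 11.0
d((0, -7), (10, -8)) = 10.0499
d((0, -7), (-5, 0)) = 8.6023 <-- minimum
d((10, -8), (-5, 0)) = 17.0

Closest pair: (0, -7) and (-5, 0) with distance 8.6023

The closest pair is (0, -7) and (-5, 0) with Euclidean distance 8.6023. For 4 points, brute-force pairwise comparison is shown above. For large n, the divide-and-conquer algorithm (sort by x, recurse on halves, check the dividing strip) achieves O(n log n).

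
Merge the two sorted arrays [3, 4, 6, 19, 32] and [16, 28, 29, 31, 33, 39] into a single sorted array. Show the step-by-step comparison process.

Merging process:

Compare 3 vs 16: take 3 from left. Merged: [3]
Compare 4 vs 16: take 4 from left. Merged: [3, 4]
Compare 6 vs 16: take 6 from left. Merged: [3, 4, 6]
Compare 19 vs 16: take 16 from right. Merged: [3, 4, 6, 16]
Compare 19 vs 28: take 19 from left. Merged: [3, 4, 6, 16, 19]
Compare 32 vs 28: take 28 from right. Merged: [3, 4, 6, 16, 19, 28]
Compare 32 vs 29: take 29 from right. Merged: [3, 4, 6, 16, 19, 28, 29]
Compare 32 vs 31: take 31 from right. Merged: [3, 4, 6, 16, 19, 28, 29, 31]
Compare 32 vs 33: take 32 from left. Merged: [3, 4, 6, 16, 19, 28, 29, 31, 32]
Append remaining from right: [33, 39]. Merged: [3, 4, 6, 16, 19, 28, 29, 31, 32, 33, 39]

Final merged array: [3, 4, 6, 16, 19, 28, 29, 31, 32, 33, 39]
Total comparisons: 9

The merged array is [3, 4, 6, 16, 19, 28, 29, 31, 32, 33, 39], requiring 9 comparisons. The merge step runs in O(n) time where n is the total number of elements.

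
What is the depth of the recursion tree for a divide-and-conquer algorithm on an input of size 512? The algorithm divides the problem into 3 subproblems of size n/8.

For divide and conquer with division factor 8:

Problem sizes at each level:
Level 0: 512
Level 1: 64
Level 2: 8
Level 3: 1

The root is level 0 and the size-1 base case is level 3 (the tree spans levels 0 through 3, i.e. 4 levels counting the root), so the depth is the number of divisions: log_8(512) = 3

The recursion tree depth is log_8(512) = 3. At each level, the problem size is divided by 8, so it takes 3 divisions to reduce to a base case of size 1. The algorithm makes 3 recursive calls at each level.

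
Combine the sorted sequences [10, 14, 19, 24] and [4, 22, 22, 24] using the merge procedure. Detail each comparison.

Merging process:

Compare 10 vs 4: take 4 from right. Merged: [4]
Compare 10 vs 22: take 10 from left. Merged: [4, 10]
Compare 14 vs 22: take 14 from left. Merged: [4, 10, 14]
Compare 19 vs 22: take 19 from left. Merged: [4, 10, 14, 19]
Compare 24 vs 22: take 22 from right. Merged: [4, 10, 14, 19, 22]
Compare 24 vs 22: take 22 from right. Merged: [4, 10, 14, 19, 22, 22]
Compare 24 vs 24: take 24 from left. Merged: [4, 10, 14, 19, 22, 22, 24]
Append remaining from right: [24]. Merged: [4, 10, 14, 19, 22, 22, 24, 24]

Final merged array: [4, 10, 14, 19, 22, 22, 24, 24]
Total comparisons: 7

The merged array is [4, 10, 14, 19, 22, 22, 24, 24], requiring 7 comparisons. The merge step runs in O(n) time where n is the total number of elements.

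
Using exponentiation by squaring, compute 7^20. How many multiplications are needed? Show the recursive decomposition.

Computing 7^20 by squaring (build up from 7^1; each line after the first costs one multiplication):

7^1 = 7
7^2 = (7^1)^2 = 7^2 = 49
7^4 = (7^2)^2 = 49^2 = 2401
7^5 = 7 * 7^4 = 7 * 2401 = 16807
7^10 = (7^5)^2 = 16807^2 = 282475249
7^20 = (7^10)^2 = 282475249^2 = 79792266297612001

Result: 79792266297612001
Multiplications needed: 5 (5 lines after 7^1)

7^20 = 79792266297612001. Using exponentiation by squaring, this requires 5 multiplications. The key idea: if the exponent is even, square the half-power; if odd, multiply by the base once.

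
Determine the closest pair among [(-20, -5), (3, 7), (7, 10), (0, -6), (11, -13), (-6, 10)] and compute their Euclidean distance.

Computing all pairwise distances among 6 points:

d((-20, -5), (3, 7)) = 25.9422
d((-20, -5), (7, 10)) = 30.8869
d((-20, -5), (0, -6)) = 20.025
d((-20, -5), (11, -13)) = 32.0156
d((-20, -5), (-6, 10)) = 20.5183
d((3, 7), (7, 10)) = 5.0 <-- minimum
d((3, 7), (0, -6)) = 13.3417
d((3, 7), (11, -13)) = 21.5407
d((3, 7), (-6, 10)) = 9.4868
d((7, 10), (0, -6)) = 17.4642
d((7, 10), (11, -13)) = 23.3452
d((7, 10), (-6, 10)) = 13.0
d((0, -6), (11, -13)) = 13.0384
d((0, -6), (-6, 10)) = 17.088
d((11, -13), (-6, 10)) = 28.6007

Closest pair: (3, 7) and (7, 10) with distance 5.0

The closest pair is (3, 7) and (7, 10) with Euclidean distance 5.0. For 6 points, brute-force pairwise comparison is shown above. For large n, the divide-and-conquer algorithm (sort by x, recurse on halves, check the dividing strip) achieves O(n log n).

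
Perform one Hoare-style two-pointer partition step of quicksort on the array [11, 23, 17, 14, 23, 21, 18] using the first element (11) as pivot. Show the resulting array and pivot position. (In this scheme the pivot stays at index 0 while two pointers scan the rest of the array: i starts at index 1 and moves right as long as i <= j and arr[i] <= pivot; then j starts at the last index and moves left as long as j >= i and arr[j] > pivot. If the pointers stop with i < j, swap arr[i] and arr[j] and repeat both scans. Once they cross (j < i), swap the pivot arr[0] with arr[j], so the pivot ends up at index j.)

Hoare-style two-pointer partition with pivot = 11:

Initial array: [11, 23, 17, 14, 23, 21, 18]

Pointers start at i = 1, j = 6.
i ends at 1, j ends at 0: the pointers have crossed (j < i), so scanning stops.

j = 0, so swapping arr[0] with arr[j] leaves the pivot at position 0: [11, 23, 17, 14, 23, 21, 18]
Pivot position: 0

After partitioning with pivot 11, the array becomes [11, 23, 17, 14, 23, 21, 18]. The pivot is placed at index 0. All elements to the left of the pivot are <= 11, and all elements to the right are > 11.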